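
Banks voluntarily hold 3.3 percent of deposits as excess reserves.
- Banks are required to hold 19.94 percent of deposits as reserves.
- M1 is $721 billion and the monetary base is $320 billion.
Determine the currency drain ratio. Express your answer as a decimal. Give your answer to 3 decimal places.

0.380

Using m = M/MB = 721/320 = 2.253125. From m = (1 + c)/(c + rr + e), rearranging gives 1 + c = m·(c + rr + e), so c·(1 − m) = m·(rr + e) − 1.
Hence c = [m·(rr + e) − 1]/(1 − m) = [2.253125 × (0.1994 + 0.033) − 1] / (1 − 2.253125) ≈ 0.380149.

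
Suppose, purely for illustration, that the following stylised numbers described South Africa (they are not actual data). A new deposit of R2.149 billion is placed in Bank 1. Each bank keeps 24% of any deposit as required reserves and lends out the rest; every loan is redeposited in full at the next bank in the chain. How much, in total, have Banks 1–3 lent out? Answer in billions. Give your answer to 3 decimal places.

R3.818 billion

Bank i lends (1 − rr)^i of the original deposit: Bank 1 lends 2.149·0.7600 ≈ 1.6332, Bank 2 lends 2.149·0.7600² ≈ 1.2413, and so on.
Summing a geometric series: total = 2.149·[0.7600·(1 − 0.7600^3) / (1 − 0.7600)] ≈ 3.8179 billion.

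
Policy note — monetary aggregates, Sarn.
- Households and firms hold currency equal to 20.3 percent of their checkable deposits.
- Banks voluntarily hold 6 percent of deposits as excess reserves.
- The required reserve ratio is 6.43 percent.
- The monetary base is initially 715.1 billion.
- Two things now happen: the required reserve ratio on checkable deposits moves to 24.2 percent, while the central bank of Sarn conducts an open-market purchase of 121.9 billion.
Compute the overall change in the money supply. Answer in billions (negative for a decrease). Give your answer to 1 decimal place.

-634.5 billion

Before: m₁ = (1 + 0.203) / (0.0643 + 0.06 + 0.203) ≈ 3.67553, MB₁ = 715.1, so M₁ = 3.67553 × 715.1 ≈ 2628.3715 billion.
After: m₂ = (1 + 0.203) / (0.242 + 0.06 + 0.203) ≈ 2.38218, MB₂ = 715.1 + 121.9 = 837, so M₂ = 2.38218 × 837 ≈ 1993.8847 billion.
ΔM = M₂ − M₁ = 1993.8847 − 2628.3715 = -634.4868 billion.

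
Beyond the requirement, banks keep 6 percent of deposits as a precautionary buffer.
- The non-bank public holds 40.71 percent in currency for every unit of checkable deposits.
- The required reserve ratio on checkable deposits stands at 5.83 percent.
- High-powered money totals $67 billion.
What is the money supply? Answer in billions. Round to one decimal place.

$179.4 billion

The money multiplier is m = (1 + c) / (rr + e + c) = (1 + 0.4071) / (0.0583 + 0.06 + 0.4071) ≈ 2.6781.
So M = m × MB = 2.6781 × 67 = 179.4327 billion.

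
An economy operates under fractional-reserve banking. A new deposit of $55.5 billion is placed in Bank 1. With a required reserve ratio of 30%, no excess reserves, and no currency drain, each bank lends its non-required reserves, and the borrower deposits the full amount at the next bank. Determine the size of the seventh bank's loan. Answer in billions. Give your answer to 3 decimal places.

Each bank lends a fraction (1 − rr) = 0.7000 of the deposit it receives, so Bank 7 receives 55.5·0.7000^6 and lends 55.5·0.7000^7 ≈ 4.5707 billion.

$4.571 billion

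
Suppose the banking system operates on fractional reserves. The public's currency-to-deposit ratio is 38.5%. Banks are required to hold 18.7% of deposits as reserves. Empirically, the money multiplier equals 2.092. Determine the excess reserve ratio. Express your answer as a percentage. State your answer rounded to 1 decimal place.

9.0%

Using m = 2.092. Since m = (1 + c)/(c + rr + e), the denominator satisfies c + rr + e = (1 + c)/m = (1 + 0.385) / 2.092 ≈ 0.662046.
With c = 0.385 and rr = 0.187, the excess reserve ratio is 0.662046 − 0.385 − 0.187 = 0.090046.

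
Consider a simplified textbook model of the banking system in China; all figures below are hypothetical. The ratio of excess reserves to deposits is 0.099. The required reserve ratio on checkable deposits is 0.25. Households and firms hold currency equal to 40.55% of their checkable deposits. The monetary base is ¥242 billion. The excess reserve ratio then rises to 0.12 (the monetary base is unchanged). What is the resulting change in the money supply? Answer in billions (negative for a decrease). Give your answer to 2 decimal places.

-12.21 billion

Initially m₁ = (1 + 0.4055) / (0.25 + 0.099 + 0.4055) ≈ 1.862823, so M₁ = 1.862823 × 242 ≈ 450.8032 billion.
After the change m₂ = (1 + 0.4055) / (0.25 + 0.12 + 0.4055) ≈ 1.812379, so M₂ = 1.812379 × 242 ≈ 438.5957 billion.
ΔM = M₂ − M₁ = 438.5957 − 450.8032 = -12.2075 billion.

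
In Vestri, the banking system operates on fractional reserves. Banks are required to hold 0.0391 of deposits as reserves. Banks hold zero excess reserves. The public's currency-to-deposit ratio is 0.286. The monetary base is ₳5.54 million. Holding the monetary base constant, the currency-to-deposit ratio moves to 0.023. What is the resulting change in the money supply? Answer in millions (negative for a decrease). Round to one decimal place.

Initially m₁ = (1 + 0.286) / (0.0391 + 0.286) ≈ 3.9557, so M₁ = 3.9557 × 5.54 ≈ 21.9146 million.
After the change m₂ = (1 + 0.023) / (0.0391 + 0.023) ≈ 16.4734, so M₂ = 16.4734 × 5.54 ≈ 91.2626 million.
ΔM = M₂ − M₁ = 91.2626 − 21.9146 = 69.348 million.

₳69.3 million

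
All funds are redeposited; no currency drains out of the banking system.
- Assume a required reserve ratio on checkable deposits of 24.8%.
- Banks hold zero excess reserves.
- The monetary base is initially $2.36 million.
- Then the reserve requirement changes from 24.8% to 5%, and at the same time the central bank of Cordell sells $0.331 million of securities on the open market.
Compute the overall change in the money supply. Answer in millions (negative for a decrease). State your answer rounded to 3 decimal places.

$31.064 million

Before: m₁ = 1 / (0.248) ≈ 4.03226, MB₁ = 2.36, so M₁ = 4.03226 × 2.36 ≈ 9.5161 million.
After: m₂ = 1 / (0.05) = 20, MB₂ = 2.36 − 0.331 = 2.029, so M₂ = 20 × 2.029 = 40.58 million.
ΔM = M₂ − M₁ = 40.58 − 9.5161 = 31.0639 million.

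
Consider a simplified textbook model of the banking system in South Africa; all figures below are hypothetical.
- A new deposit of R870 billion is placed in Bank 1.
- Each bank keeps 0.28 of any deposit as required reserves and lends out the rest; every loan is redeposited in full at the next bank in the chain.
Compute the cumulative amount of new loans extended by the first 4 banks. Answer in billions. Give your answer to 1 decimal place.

Bank i lends (1 − rr)^i of the original deposit: Bank 1 lends 870·0.7200 = 626.4000, Bank 2 lends 870·0.7200² = 451.0080, and so on.
Summing a geometric series: total = 870·[0.7200·(1 − 0.7200^4) / (1 − 0.7200)] ≈ 1635.9363 billion.

R1635.9 billion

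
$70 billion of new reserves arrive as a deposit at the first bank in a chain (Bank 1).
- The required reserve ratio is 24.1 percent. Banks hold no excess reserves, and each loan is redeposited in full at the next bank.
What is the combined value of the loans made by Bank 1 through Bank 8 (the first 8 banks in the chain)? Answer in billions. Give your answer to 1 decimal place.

Bank i lends (1 − rr)^i of the original deposit: Bank 1 lends 70·0.7590 = 53.1300, Bank 2 lends 70·0.7590² ≈ 40.3257, and so on.
Summing a geometric series: total = 70·[0.7590·(1 − 0.7590^8) / (1 − 0.7590)] ≈ 196.1760 billion.

$196.2 billion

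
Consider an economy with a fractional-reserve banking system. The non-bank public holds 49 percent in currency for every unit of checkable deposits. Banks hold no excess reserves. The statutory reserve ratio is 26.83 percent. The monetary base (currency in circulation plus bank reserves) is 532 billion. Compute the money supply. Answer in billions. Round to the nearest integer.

1045 billion

The money multiplier is m = (1 + c) / (rr + c) = (1 + 0.49) / (0.2683 + 0.49) ≈ 1.9649.
So M = m × MB = 1.9649 × 532 = 1045.3268 billion.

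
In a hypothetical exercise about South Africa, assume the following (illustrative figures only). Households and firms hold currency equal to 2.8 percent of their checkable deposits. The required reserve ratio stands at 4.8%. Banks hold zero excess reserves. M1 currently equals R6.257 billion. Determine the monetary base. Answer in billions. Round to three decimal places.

The money multiplier is m = (1 + c) / (rr + c) = (1 + 0.028) / (0.048 + 0.028) ≈ 13.52632.
MB = M / m = 6.257 / 13.52632 ≈ 0.4626 billion.

R0.463 billion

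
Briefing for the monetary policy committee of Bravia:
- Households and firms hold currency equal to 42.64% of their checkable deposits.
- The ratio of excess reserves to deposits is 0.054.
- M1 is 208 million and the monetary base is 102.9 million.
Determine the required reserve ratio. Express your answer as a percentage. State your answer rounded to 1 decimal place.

22.5%

Using m = M/MB = 208/102.9 ≈ 2.021380. Since m = (1 + c)/(c + rr + e), the denominator satisfies c + rr + e = (1 + c)/m = (1 + 0.4264) / 2.021380 ≈ 0.705657.
With c = 0.4264 and e = 0.054, the required reserve ratio is 0.705657 − 0.4264 − 0.054 = 0.225257.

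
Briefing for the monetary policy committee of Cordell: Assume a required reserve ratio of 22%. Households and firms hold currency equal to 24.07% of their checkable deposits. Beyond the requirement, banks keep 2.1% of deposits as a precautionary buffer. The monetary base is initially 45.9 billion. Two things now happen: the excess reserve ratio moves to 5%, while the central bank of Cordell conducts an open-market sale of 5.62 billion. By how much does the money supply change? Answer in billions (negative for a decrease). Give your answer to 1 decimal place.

-20.4 billion

Before: m₁ = (1 + 0.2407) / (0.22 + 0.021 + 0.2407) ≈ 2.5757, MB₁ = 45.9, so M₁ = 2.5757 × 45.9 ≈ 118.2246 billion.
After: m₂ = (1 + 0.2407) / (0.22 + 0.05 + 0.2407) ≈ 2.4294, MB₂ = 45.9 − 5.62 = 40.28, so M₂ = 2.4294 × 40.28 ≈ 97.8562 billion.
ΔM = M₂ − M₁ = 97.8562 − 118.2246 = -20.3684 billion.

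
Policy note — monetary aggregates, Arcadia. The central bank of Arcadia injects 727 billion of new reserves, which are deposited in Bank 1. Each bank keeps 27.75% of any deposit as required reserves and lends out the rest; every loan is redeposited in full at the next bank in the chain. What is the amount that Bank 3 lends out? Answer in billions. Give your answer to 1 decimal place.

Each bank lends a fraction (1 − rr) = 0.7225 of the deposit it receives, so Bank 3 receives 727·0.7225^2 and lends 727·0.7225^3 ≈ 274.1877 billion.

274.2 billion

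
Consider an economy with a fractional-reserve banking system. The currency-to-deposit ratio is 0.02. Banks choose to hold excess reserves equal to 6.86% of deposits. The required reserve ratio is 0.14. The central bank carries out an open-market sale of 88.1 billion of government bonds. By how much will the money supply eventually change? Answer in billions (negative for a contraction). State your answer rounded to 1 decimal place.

The money multiplier is m = (1 + c) / (rr + e + c) = (1 + 0.02) / (0.14 + 0.0686 + 0.02) ≈ 4.4619.
The sale removes 88.1 billion of base, so ΔM = m × ΔMB = 4.4619 × (−88.1) ≈ -393.0934 billion.

-393.1 billion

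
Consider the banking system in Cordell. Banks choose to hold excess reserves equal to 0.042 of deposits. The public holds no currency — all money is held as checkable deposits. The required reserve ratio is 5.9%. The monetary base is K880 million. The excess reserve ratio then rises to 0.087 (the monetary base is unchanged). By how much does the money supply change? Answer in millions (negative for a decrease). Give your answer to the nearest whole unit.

-2685 million

Initially m₁ = 1 / (0.059 + 0.042) ≈ 9.9010, so M₁ = 9.9010 × 880 = 8712.88 million.
After the change m₂ = 1 / (0.059 + 0.087) ≈ 6.8493, so M₂ = 6.8493 × 880 = 6027.384 million.
ΔM = M₂ − M₁ = 6027.384 − 8712.88 = -2685.496 million.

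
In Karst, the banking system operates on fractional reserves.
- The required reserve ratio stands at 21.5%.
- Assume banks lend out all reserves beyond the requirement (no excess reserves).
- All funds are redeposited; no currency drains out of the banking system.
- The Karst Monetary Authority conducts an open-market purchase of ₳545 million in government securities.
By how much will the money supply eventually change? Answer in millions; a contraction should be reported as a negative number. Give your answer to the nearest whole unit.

The simple money multiplier is m = 1/rr = 1/0.215 ≈ 4.6512.
An open-market purchase increases the monetary base by 545 million, so ΔM = m × ΔMB = 4.6512 × 545 = 2534.904 million.

₳2535 million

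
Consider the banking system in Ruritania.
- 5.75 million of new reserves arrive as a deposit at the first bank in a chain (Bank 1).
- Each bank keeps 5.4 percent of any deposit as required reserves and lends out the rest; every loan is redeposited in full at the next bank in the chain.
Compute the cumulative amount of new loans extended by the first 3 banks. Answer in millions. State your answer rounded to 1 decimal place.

Bank i lends (1 − rr)^i of the original deposit: Bank 1 lends 5.75·0.9460 = 5.4395, Bank 2 lends 5.75·0.9460² ≈ 5.1458, and so on.
Summing a geometric series: total = 5.75·[0.9460·(1 − 0.9460^3) / (1 − 0.9460)] ≈ 15.4532 million.

15.5 million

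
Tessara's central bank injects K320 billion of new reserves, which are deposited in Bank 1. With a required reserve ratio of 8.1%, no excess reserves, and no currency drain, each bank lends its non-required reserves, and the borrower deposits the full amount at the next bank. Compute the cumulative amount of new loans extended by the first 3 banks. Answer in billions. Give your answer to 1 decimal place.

K812.7 billion

Bank i lends (1 − rr)^i of the original deposit: Bank 1 lends 320·0.9190 = 294.0800, Bank 2 lends 320·0.9190² ≈ 270.2595, and so on.
Summing a geometric series: total = 320·[0.9190·(1 − 0.9190^3) / (1 − 0.9190)] ≈ 812.7080 billion.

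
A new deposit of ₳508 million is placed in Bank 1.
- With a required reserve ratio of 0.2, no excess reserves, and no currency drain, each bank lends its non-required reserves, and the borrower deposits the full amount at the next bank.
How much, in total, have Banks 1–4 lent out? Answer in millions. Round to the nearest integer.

Bank i lends (1 − rr)^i of the original deposit: Bank 1 lends 508·0.8000 = 406.4000, Bank 2 lends 508·0.8000² = 325.1200, and so on.
Summing a geometric series: total = 508·[0.8000·(1 − 0.8000^4) / (1 − 0.8000)] = 1199.6928 million.

₳1200 million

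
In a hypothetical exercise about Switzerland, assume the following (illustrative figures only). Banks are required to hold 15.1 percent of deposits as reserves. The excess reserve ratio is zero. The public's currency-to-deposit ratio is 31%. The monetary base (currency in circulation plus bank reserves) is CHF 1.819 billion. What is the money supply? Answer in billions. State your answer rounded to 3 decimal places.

The money multiplier is m = (1 + c) / (rr + c) = (1 + 0.31) / (0.151 + 0.31) ≈ 2.84165.
So M = m × MB = 2.84165 × 1.819 ≈ 5.169 billion.

CHF 5.169 billion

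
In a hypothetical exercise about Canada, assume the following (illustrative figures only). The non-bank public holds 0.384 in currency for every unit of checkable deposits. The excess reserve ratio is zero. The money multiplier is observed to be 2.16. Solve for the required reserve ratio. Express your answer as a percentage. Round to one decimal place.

Using m = 2.16. Since m = (1 + c)/(c + rr + e), the denominator satisfies c + rr + e = (1 + c)/m = (1 + 0.384) / 2.16 ≈ 0.640741.
With c = 0.384 and e = 0, the required reserve ratio is 0.640741 − 0.384 − 0 = 0.256741.

25.7%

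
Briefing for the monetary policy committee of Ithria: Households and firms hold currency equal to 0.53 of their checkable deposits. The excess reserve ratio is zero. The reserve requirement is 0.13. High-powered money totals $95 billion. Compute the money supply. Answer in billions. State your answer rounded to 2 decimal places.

$220.23 billion

The money multiplier is m = (1 + c) / (rr + c) = (1 + 0.53) / (0.13 + 0.53) ≈ 2.31818.
So M = m × MB = 2.31818 × 95 = 220.2271 billion.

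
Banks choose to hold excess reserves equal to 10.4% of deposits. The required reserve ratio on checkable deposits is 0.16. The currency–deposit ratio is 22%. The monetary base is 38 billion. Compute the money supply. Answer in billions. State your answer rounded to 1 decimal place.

The money multiplier is m = (1 + c) / (rr + e + c) = (1 + 0.22) / (0.16 + 0.104 + 0.22) ≈ 2.5207.
So M = m × MB = 2.5207 × 38 = 95.7866 billion.

95.8 billion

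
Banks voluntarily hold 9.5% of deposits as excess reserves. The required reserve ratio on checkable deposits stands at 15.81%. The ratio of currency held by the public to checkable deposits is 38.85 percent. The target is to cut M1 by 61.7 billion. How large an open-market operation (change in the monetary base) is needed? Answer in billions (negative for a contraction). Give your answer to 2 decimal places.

-28.51 billion

The money multiplier is m = (1 + c) / (rr + e + c) = (1 + 0.3885) / (0.1581 + 0.095 + 0.3885) ≈ 2.16412.
ΔMB = ΔM / m = (−61.7) / 2.16412 ≈ -28.5104 billion.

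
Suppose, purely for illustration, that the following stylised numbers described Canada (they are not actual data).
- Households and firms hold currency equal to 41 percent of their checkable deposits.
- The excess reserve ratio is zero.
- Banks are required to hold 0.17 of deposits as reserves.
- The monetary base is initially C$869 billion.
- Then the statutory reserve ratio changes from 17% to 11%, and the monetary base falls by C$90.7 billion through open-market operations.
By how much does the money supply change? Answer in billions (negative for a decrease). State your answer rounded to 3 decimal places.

-2.179 billion

Before: m₁ = (1 + 0.41) / (0.17 + 0.41) ≈ 2.4310345, MB₁ = 869, so M₁ = 2.4310345 × 869 ≈ 2112.569 billion.
After: m₂ = (1 + 0.41) / (0.11 + 0.41) ≈ 2.7115385, MB₂ = 869 − 90.7 = 778.3, so M₂ = 2.7115385 × 778.3 ≈ 2110.3904 billion.
ΔM = M₂ − M₁ = 2110.3904 − 2112.569 = -2.1786 billion.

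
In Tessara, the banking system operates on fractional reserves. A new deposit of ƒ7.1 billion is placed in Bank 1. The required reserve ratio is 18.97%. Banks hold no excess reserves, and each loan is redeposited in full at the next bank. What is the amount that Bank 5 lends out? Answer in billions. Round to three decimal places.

Each bank lends a fraction (1 − rr) = 0.8103 of the deposit it receives, so Bank 5 receives 7.1·0.8103^4 and lends 7.1·0.8103^5 ≈ 2.4802 billion.

ƒ2.480 billion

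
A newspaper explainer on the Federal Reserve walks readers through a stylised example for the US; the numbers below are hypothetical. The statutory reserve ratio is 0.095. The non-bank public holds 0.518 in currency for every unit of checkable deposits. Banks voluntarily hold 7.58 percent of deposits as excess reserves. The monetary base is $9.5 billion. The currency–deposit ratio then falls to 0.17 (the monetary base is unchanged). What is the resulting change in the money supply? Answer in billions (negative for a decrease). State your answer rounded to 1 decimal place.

Initially m₁ = (1 + 0.518) / (0.095 + 0.0758 + 0.518) ≈ 2.2038, so M₁ = 2.2038 × 9.5 = 20.9361 billion.
After the change m₂ = (1 + 0.17) / (0.095 + 0.0758 + 0.17) ≈ 3.4331, so M₂ = 3.4331 × 9.5 ≈ 32.6144 billion.
ΔM = M₂ − M₁ = 32.6144 − 20.9361 = 11.6783 billion.

$11.7 billion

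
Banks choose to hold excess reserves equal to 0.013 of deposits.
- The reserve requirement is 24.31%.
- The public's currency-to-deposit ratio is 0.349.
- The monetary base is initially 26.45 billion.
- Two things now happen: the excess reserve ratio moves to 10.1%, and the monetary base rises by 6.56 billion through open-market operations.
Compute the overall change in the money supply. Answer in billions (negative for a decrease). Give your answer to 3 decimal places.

Before: m₁ = (1 + 0.349) / (0.2431 + 0.013 + 0.349) ≈ 2.229384, MB₁ = 26.45, so M₁ = 2.229384 × 26.45 ≈ 58.9672 billion.
After: m₂ = (1 + 0.349) / (0.2431 + 0.101 + 0.349) ≈ 1.946328, MB₂ = 26.45 + 6.56 = 33.01, so M₂ = 1.946328 × 33.01 ≈ 64.2483 billion.
ΔM = M₂ − M₁ = 64.2483 − 58.9672 = 5.2811 billion.

5.281 billion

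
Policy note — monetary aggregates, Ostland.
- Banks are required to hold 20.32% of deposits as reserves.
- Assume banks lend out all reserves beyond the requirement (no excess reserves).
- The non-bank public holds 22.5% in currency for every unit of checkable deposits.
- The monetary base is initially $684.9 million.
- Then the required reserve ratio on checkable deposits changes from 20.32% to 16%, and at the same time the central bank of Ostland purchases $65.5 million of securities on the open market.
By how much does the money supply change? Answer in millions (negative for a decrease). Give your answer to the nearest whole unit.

$428 million

Before: m₁ = (1 + 0.225) / (0.2032 + 0.225) ≈ 2.8608, MB₁ = 684.9, so M₁ = 2.8608 × 684.9 ≈ 1959.3619 million.
After: m₂ = (1 + 0.225) / (0.16 + 0.225) ≈ 3.1818, MB₂ = 684.9 + 65.5 = 750.4, so M₂ = 3.1818 × 750.4 ≈ 2387.6227 million.
ΔM = M₂ − M₁ = 2387.6227 − 1959.3619 = 428.2608 million.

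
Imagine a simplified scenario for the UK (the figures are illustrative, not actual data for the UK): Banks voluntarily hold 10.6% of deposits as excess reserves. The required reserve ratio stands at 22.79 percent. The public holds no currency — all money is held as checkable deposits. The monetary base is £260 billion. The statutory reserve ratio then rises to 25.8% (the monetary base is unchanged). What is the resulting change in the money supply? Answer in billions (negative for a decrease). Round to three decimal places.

Initially m₁ = 1 / (0.2279 + 0.106) ≈ 2.9949087, so M₁ = 2.9949087 × 260 ≈ 778.6763 billion.
After the change m₂ = 1 / (0.258 + 0.106) ≈ 2.7472527, so M₂ = 2.7472527 × 260 ≈ 714.2857 billion.
ΔM = M₂ − M₁ = 714.2857 − 778.6763 = -64.3906 billion.

-64.391 billion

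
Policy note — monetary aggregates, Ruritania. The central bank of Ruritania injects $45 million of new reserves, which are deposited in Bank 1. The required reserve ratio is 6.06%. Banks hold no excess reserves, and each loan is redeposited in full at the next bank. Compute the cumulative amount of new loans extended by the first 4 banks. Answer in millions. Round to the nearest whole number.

$154 million

Bank i lends (1 − rr)^i of the original deposit: Bank 1 lends 45·0.9394 = 42.2730, Bank 2 lends 45·0.9394² ≈ 39.7113, and so on.
Summing a geometric series: total = 45·[0.9394·(1 − 0.9394^4) / (1 − 0.9394)] ≈ 154.3331 million.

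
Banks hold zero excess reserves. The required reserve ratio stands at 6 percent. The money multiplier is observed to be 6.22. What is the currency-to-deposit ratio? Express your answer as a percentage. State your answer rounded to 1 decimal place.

Using m = 6.22. From m = (1 + c)/(c + rr + e), rearranging gives 1 + c = m·(c + rr + e), so c·(1 − m) = m·(rr + e) − 1.
Hence c = [m·(rr + e) − 1]/(1 − m) = [6.22 × (0.06 + 0) − 1] / (1 − 6.22) ≈ 0.120077.

12.0%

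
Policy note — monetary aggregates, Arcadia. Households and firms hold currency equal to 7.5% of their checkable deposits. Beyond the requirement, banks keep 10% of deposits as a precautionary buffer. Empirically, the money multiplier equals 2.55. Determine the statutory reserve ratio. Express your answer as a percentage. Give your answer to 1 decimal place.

24.7%

Using m = 2.55. Since m = (1 + c)/(c + rr + e), the denominator satisfies c + rr + e = (1 + c)/m = (1 + 0.075) / 2.55 ≈ 0.421569.
With c = 0.075 and e = 0.1, the statutory reserve ratio is 0.421569 − 0.075 − 0.1 = 0.246569.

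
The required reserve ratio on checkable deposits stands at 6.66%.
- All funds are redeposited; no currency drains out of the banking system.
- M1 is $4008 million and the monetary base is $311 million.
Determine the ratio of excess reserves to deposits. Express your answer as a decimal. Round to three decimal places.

Using m = M/MB = 4008/311 ≈ 12.887460. Since m = (1 + c)/(c + rr + e), the denominator satisfies c + rr + e = (1 + c)/m = (1 + 0) / 12.887460 ≈ 0.077595.
With c = 0 and rr = 0.0666, the ratio of excess reserves to deposits is 0.077595 − 0 − 0.0666 = 0.010995.

0.011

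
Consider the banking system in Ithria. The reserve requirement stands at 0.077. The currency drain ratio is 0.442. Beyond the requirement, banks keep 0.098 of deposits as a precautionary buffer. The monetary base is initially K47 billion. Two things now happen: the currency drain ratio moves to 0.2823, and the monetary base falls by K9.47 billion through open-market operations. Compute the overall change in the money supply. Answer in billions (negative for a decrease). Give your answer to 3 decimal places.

Before: m₁ = (1 + 0.442) / (0.077 + 0.098 + 0.442) ≈ 2.337115, MB₁ = 47, so M₁ = 2.337115 × 47 ≈ 109.8444 billion.
After: m₂ = (1 + 0.2823) / (0.077 + 0.098 + 0.2823) ≈ 2.804067, MB₂ = 47 − 9.47 = 37.53, so M₂ = 2.804067 × 37.53 ≈ 105.2366 billion.
ΔM = M₂ − M₁ = 105.2366 − 109.8444 = -4.6078 billion.

-4.608 billion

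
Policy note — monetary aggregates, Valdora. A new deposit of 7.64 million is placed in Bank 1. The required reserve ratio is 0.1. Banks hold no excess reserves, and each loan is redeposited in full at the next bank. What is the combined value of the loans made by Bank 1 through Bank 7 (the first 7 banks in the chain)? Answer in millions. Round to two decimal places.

Bank i lends (1 − rr)^i of the original deposit: Bank 1 lends 7.64·0.9000 = 6.8760, Bank 2 lends 7.64·0.9000² = 6.1884, and so on.
Summing a geometric series: total = 7.64·[0.9000·(1 − 0.9000^7) / (1 − 0.9000)] ≈ 35.8723 million.

35.87 million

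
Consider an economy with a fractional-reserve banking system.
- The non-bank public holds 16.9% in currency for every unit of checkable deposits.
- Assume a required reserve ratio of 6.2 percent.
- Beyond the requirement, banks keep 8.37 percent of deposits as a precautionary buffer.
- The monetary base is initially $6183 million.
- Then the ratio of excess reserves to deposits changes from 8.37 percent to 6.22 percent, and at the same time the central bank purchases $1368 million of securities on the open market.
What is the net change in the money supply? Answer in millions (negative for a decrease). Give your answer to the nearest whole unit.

Before: m₁ = (1 + 0.169) / (0.062 + 0.0837 + 0.169) ≈ 3.71465, MB₁ = 6183, so M₁ = 3.71465 × 6183 ≈ 22967.6809 million.
After: m₂ = (1 + 0.169) / (0.062 + 0.0622 + 0.169) ≈ 3.98704, MB₂ = 6183 + 1368 = 7551, so M₂ = 3.98704 × 7551 ≈ 30106.139 million.
ΔM = M₂ − M₁ = 30106.139 − 22967.6809 = 7138.4581 million.

$7138 million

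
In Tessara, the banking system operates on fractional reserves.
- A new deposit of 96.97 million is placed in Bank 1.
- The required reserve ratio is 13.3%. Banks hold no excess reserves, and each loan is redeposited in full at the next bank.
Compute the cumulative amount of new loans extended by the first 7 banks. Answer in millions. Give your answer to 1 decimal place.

Bank i lends (1 − rr)^i of the original deposit: Bank 1 lends 96.97·0.8670 ≈ 84.0730, Bank 2 lends 96.97·0.8670² ≈ 72.8913, and so on.
Summing a geometric series: total = 96.97·[0.8670·(1 − 0.8670^7) / (1 − 0.8670)] ≈ 399.3516 million.

399.4 million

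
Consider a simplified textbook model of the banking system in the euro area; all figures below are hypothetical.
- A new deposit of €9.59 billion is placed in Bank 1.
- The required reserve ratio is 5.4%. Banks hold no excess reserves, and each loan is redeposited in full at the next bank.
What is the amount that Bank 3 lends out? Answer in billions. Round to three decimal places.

Each bank lends a fraction (1 − rr) = 0.9460 of the deposit it receives, so Bank 3 receives 9.59·0.9460^2 and lends 9.59·0.9460^3 ≈ 8.1188 billion.

€8.119 billion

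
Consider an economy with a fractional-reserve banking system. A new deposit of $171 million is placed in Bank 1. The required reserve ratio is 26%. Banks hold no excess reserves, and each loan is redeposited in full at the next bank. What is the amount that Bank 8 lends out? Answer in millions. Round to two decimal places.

$15.38 million

Each bank lends a fraction (1 − rr) = 0.7400 of the deposit it receives, so Bank 8 receives 171·0.7400^7 and lends 171·0.7400^8 ≈ 15.3762 million.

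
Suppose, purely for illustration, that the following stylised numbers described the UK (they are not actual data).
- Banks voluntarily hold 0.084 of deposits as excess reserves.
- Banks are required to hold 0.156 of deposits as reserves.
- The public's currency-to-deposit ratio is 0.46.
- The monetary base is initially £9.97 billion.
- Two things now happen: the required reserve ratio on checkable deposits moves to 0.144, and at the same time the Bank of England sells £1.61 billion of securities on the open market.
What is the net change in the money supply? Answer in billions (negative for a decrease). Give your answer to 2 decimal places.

Before: m₁ = (1 + 0.46) / (0.156 + 0.084 + 0.46) ≈ 2.0857, MB₁ = 9.97, so M₁ = 2.0857 × 9.97 ≈ 20.7944 billion.
After: m₂ = (1 + 0.46) / (0.144 + 0.084 + 0.46) ≈ 2.1221, MB₂ = 9.97 − 1.61 = 8.36, so M₂ = 2.1221 × 8.36 ≈ 17.7408 billion.
ΔM = M₂ − M₁ = 17.7408 − 20.7944 = -3.0536 billion.

-3.05 billion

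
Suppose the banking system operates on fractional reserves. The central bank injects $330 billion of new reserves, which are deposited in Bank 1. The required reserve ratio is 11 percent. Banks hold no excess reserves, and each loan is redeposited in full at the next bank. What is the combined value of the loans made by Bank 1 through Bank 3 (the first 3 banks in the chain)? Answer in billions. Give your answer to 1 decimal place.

Bank i lends (1 − rr)^i of the original deposit: Bank 1 lends 330·0.8900 = 293.7000, Bank 2 lends 330·0.8900² = 261.3930, and so on.
Summing a geometric series: total = 330·[0.8900·(1 − 0.8900^3) / (1 − 0.8900)] ≈ 787.7328 billion.

$787.7 billion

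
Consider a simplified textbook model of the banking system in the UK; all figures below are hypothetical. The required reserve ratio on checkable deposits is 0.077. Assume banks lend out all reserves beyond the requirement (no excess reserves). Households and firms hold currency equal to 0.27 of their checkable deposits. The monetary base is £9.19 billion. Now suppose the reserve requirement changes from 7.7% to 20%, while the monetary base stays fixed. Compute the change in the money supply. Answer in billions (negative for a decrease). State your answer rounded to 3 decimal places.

-8.802 billion

Initially m₁ = (1 + 0.27) / (0.077 + 0.27) ≈ 3.65994, so M₁ = 3.65994 × 9.19 ≈ 33.6348 billion.
After the change m₂ = (1 + 0.27) / (0.2 + 0.27) ≈ 2.70213, so M₂ = 2.70213 × 9.19 ≈ 24.8326 billion.
ΔM = M₂ − M₁ = 24.8326 − 33.6348 = -8.8022 billion.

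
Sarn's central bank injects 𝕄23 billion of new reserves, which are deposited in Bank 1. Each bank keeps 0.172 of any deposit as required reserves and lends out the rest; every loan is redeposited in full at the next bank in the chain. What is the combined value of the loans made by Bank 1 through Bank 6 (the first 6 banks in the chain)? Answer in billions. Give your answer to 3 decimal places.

𝕄75.042 billion

Bank i lends (1 − rr)^i of the original deposit: Bank 1 lends 23·0.8280 = 19.0440, Bank 2 lends 23·0.8280² ≈ 15.7684, and so on.
Summing a geometric series: total = 23·[0.8280·(1 − 0.8280^6) / (1 − 0.8280)] ≈ 75.0420 billion.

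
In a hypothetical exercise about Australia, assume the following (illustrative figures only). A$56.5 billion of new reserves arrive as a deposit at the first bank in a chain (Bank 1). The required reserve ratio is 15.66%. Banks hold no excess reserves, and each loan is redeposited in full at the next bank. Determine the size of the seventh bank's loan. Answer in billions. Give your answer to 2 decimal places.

A$17.15 billion

Each bank lends a fraction (1 − rr) = 0.8434 of the deposit it receives, so Bank 7 receives 56.5·0.8434^6 and lends 56.5·0.8434^7 ≈ 17.1508 billion.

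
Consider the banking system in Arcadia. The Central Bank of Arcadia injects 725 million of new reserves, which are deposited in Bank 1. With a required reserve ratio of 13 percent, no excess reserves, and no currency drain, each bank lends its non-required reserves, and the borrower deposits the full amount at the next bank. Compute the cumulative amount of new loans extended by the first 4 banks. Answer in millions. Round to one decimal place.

Bank i lends (1 − rr)^i of the original deposit: Bank 1 lends 725·0.8700 = 630.7500, Bank 2 lends 725·0.8700² = 548.7525, and so on.
Summing a geometric series: total = 725·[0.8700·(1 − 0.8700^4) / (1 − 0.8700)] ≈ 2072.2679 million.

2072.3 million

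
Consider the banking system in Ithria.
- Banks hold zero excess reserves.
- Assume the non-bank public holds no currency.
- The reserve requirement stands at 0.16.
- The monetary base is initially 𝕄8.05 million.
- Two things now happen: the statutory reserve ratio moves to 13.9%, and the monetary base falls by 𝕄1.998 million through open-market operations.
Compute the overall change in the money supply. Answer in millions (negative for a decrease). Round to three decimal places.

Before: m₁ = 1 / (0.16) = 6.25, MB₁ = 8.05, so M₁ = 6.25 × 8.05 = 50.3125 million.
After: m₂ = 1 / (0.139) ≈ 7.19424, MB₂ = 8.05 − 1.998 = 6.052, so M₂ = 7.19424 × 6.052 ≈ 43.5395 million.
ΔM = M₂ − M₁ = 43.5395 − 50.3125 = -6.773 million.

-6.773 million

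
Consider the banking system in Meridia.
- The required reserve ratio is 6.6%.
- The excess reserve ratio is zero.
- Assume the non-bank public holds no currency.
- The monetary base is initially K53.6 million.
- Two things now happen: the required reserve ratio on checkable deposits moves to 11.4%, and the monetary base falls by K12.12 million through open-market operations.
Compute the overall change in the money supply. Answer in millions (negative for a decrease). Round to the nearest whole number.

-448 million

Before: m₁ = 1 / (0.066) ≈ 15.1515, MB₁ = 53.6, so M₁ = 15.1515 × 53.6 = 812.1204 million.
After: m₂ = 1 / (0.114) ≈ 8.7719, MB₂ = 53.6 − 12.12 = 41.48, so M₂ = 8.7719 × 41.48 ≈ 363.8584 million.
ΔM = M₂ − M₁ = 363.8584 − 812.1204 = -448.262 million.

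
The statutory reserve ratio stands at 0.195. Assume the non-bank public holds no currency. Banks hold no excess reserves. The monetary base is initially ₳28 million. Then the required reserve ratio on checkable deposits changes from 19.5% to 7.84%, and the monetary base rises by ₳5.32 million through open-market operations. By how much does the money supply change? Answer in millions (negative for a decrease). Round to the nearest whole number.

₳281 million

Before: m₁ = 1 / (0.195) ≈ 5.1282, MB₁ = 28, so M₁ = 5.1282 × 28 = 143.5896 million.
After: m₂ = 1 / (0.0784) ≈ 12.7551, MB₂ = 28 + 5.32 = 33.32, so M₂ = 12.7551 × 33.32 ≈ 424.9999 million.
ΔM = M₂ − M₁ = 424.9999 − 143.5896 = 281.4103 million.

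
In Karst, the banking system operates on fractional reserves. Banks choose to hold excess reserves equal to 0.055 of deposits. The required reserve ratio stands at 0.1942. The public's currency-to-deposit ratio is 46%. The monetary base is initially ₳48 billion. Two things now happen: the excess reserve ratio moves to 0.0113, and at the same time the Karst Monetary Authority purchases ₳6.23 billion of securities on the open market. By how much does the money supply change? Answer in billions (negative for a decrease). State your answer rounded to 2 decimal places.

Before: m₁ = (1 + 0.46) / (0.1942 + 0.055 + 0.46) ≈ 2.05866, MB₁ = 48, so M₁ = 2.05866 × 48 ≈ 98.8157 billion.
After: m₂ = (1 + 0.46) / (0.1942 + 0.0113 + 0.46) ≈ 2.19384, MB₂ = 48 + 6.23 = 54.23, so M₂ = 2.19384 × 54.23 ≈ 118.9719 billion.
ΔM = M₂ − M₁ = 118.9719 − 98.8157 = 20.1562 billion.

₳20.16 billion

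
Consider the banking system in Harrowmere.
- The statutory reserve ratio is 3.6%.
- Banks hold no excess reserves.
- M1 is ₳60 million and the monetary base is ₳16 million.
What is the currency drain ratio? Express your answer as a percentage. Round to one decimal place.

31.5%

Using m = M/MB = 60/16 = 3.750000. From m = (1 + c)/(c + rr + e), rearranging gives 1 + c = m·(c + rr + e), so c·(1 − m) = m·(rr + e) − 1.
Hence c = [m·(rr + e) − 1]/(1 − m) = [3.750000 × (0.036 + 0) − 1] / (1 − 3.750000) ≈ 0.314545.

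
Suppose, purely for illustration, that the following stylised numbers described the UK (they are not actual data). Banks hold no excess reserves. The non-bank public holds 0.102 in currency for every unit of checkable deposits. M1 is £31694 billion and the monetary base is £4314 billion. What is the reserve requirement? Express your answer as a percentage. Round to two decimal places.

Using m = M/MB = 31694/4314 ≈ 7.346778. Since m = (1 + c)/(c + rr + e), the denominator satisfies c + rr + e = (1 + c)/m = (1 + 0.102) / 7.346778 ≈ 0.149998.
With c = 0.102 and e = 0, the reserve requirement is 0.149998 − 0.102 − 0 = 0.047998.

4.80%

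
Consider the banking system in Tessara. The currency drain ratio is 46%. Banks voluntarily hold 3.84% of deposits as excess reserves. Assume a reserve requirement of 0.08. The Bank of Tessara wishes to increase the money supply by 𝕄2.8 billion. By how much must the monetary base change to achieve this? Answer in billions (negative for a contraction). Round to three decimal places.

The money multiplier is m = (1 + c) / (rr + e + c) = (1 + 0.46) / (0.08 + 0.0384 + 0.46) ≈ 2.52420.
ΔMB = ΔM / m = (+2.8) / 2.52420 ≈ 1.1093 billion.

𝕄1.109 billion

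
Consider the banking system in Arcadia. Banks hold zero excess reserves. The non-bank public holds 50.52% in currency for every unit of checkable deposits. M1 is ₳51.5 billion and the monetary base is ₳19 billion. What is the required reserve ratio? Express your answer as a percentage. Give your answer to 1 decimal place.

Using m = M/MB = 51.5/19 ≈ 2.710526. Since m = (1 + c)/(c + rr + e), the denominator satisfies c + rr + e = (1 + c)/m = (1 + 0.5052) / 2.710526 ≈ 0.555317.
With c = 0.5052 and e = 0, the required reserve ratio is 0.555317 − 0.5052 − 0 = 0.050117.

5.0%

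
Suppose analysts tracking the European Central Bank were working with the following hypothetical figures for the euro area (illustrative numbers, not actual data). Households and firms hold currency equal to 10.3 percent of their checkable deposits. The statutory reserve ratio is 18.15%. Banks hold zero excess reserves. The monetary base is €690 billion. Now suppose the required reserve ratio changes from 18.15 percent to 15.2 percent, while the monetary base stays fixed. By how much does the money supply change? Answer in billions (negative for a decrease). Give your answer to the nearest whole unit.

Initially m₁ = (1 + 0.103) / (0.1815 + 0.103) ≈ 3.8770, so M₁ = 3.8770 × 690 = 2675.13 billion.
After the change m₂ = (1 + 0.103) / (0.152 + 0.103) ≈ 4.3255, so M₂ = 4.3255 × 690 = 2984.595 billion.
ΔM = M₂ − M₁ = 2984.595 − 2675.13 = 309.465 billion.

€309 billion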